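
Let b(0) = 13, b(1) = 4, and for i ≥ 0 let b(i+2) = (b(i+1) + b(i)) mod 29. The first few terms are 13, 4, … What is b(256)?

9

We have b(0) = 13; b(1) = 4; b(2) = 17; b(3) = 21; b(4) = 9; b(5) = 1; b(6) = 10; b(7) = 11; b(8) = 21; b(9) = 3; b(10) = 24; b(11) = 27; b(12) = 22; b(13) = 20; b(14) = 13; b(15) = 4.
Since (b(14), b(15)) = (b(0), b(1)) = (13, 4) (two consecutive terms determine the rest), the sequence is periodic with period 14.
(256 - 0) mod 14 = 4, so b(256) = b(4) = 9.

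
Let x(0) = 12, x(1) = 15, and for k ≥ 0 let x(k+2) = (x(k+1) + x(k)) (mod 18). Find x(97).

x(0) = 12,  x(1) = 15,  x(2) = 9,  x(3) = 6,  x(4) = 15,  x(5) = 3,  x(6) = 0,  x(7) = 3,  x(8) = 3,  x(9) = 6,  x(10) = 9,  x(11) = 15,  x(12) = 6,  x(13) = 3,  x(14) = 9,  x(15) = 12,  x(16) = 3,  x(17) = 15,  x(18) = 0,  x(19) = 15,  x(20) = 15,  x(21) = 12,  x(22) = 9,  x(23) = 3,  x(24) = 12,  x(25) = 15.
Since (x(24), x(25)) = (x(0), x(1)) = (12, 15) (two consecutive terms determine the rest), the sequence is periodic with period 24.
(97 - 0) mod 24 = 1, so x(97) = x(1) = 15.

15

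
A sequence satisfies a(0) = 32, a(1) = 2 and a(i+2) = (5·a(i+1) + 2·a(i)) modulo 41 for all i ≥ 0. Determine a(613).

We have a(0) = 32,  a(1) = 2,  a(2) = 33,  a(3) = 5,  a(4) = 9,  a(5) = 14,  a(6) = 6,  a(7) = 17,  a(8) = 15,  a(9) = 27,  a(10) = 1,  a(11) = 18,  a(12) = 10,  a(13) = 4,  a(14) = 40,  a(15) = 3,  a(16) = 13,  a(17) = 30,  a(18) = 12,  a(19) = 38,  a(20) = 9,  a(21) = 39,  a(22) = 8,  a(23) = 36,  a(24) = 32,  a(25) = 27,  a(26) = 35,  a(27) = 24,  a(28) = 26,  a(29) = 14,  a(30) = 40,  a(31) = 23,  a(32) = 31,  a(33) = 37,  a(34) = 1,  a(35) = 38,  a(36) = 28,  a(37) = 11,  a(38) = 29,  a(39) = 3,  a(40) = 32,  a(41) = 2.
Since (a(40), a(41)) = (a(0), a(1)) = (32, 2) (two consecutive terms determine the rest), the sequence is periodic with period 40.
(613 - 0) mod 40 = 13, so a(613) = a(13) = 4.

4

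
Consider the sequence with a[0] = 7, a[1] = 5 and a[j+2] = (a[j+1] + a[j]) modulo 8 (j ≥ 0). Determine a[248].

a[0] = 7, a[1] = 5, a[2] = 4, a[3] = 1, a[4] = 5, a[5] = 6, a[6] = 3, a[7] = 1, a[8] = 4, a[9] = 5, a[10] = 1, a[11] = 6, a[12] = 7, a[13] = 5.
The sequence repeats with period 12.
(248 - 0) mod 12 = 8, so a[248] = a[8] = 4.

4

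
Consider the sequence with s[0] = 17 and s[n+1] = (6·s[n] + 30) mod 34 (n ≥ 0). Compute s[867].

32

We have s[0] = 17; s[1] = 30; s[2] = 6; s[3] = 32; s[4] = 18; s[5] = 2; s[6] = 8; s[7] = 10; s[8] = 22; s[9] = 26; s[10] = 16; s[11] = 24; s[12] = 4; s[13] = 20; s[14] = 14; s[15] = 12; s[16] = 0; s[17] = 30.
Since s[17] = s[1] = 30, the sequence is eventually periodic: after a pre-period of length 1 it cycles with period 16.
For n ≥ 1, s[n] depends only on (n - 1) mod 16. (867 - 1) mod 16 = 2, so s[867] = s[3] = 32.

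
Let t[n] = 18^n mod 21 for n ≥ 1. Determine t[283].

Computing terms: t[1] = 18, t[2] = 9, t[3] = 15, t[4] = 18.
Since t[4] = t[1] = 18, the sequence is periodic with period 3.
So t[283] = t[1 + ((283-1) mod 3)] = t[1] = 18.

18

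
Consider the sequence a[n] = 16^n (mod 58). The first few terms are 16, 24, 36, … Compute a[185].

a[1] = 16; a[2] = 24; a[3] = 36; a[4] = 54; a[5] = 52; a[6] = 20; a[7] = 30; a[8] = 16.
Since a[8] = a[1] = 16, the sequence is periodic with period 7.
(185 - 1) mod 7 = 2, so a[185] = a[3] = 36.

36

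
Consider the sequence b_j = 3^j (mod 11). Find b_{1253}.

We have b_0 = 1,  b_1 = 3,  b_2 = 9,  b_3 = 5,  b_4 = 4,  b_5 = 1.
Since b_5 = b_0 = 1, the sequence is periodic with period 5.
So b_{1253} = b_{0 + ((1253-0) mod 5)} = b_3 = 5.

5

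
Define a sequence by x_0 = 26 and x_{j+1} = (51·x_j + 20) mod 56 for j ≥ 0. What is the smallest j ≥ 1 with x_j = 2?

Computing terms: x_0 = 26; x_1 = 2; x_2 = 10; x_3 = 26.
The sequence repeats with period 3.
The value 2 first appears (with j ≥ 1) at x_1.

1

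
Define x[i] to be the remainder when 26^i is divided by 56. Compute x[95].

Listing terms: x[1] = 26; x[2] = 4; x[3] = 48; x[4] = 16; x[5] = 24; x[6] = 8; x[7] = 40; x[8] = 32; x[9] = 48.
Since x[9] = x[3] = 48, the sequence is eventually periodic: after a pre-period of length 2 it cycles with period 6.
For i ≥ 3, x[i] depends only on (i - 3) mod 6. (95 - 3) mod 6 = 2, so x[95] = x[5] = 24.

24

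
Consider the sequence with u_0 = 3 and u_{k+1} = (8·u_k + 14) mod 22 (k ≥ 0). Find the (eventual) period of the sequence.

Computing terms: u_0 = 3; u_1 = 16; u_2 = 10; u_3 = 6; u_4 = 18; u_5 = 4; u_6 = 2; u_7 = 8; u_8 = 12; u_9 = 0; u_{10} = 14; u_{11} = 16.
Since u_{11} = u_1 = 16, the sequence is eventually periodic: after a pre-period of length 1 it cycles with period 10.

10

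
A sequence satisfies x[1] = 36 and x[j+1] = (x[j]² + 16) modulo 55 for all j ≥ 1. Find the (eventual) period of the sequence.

Computing terms: x[1] = 36, x[2] = 47, x[3] = 25, x[4] = 36.
Since x[4] = x[1] = 36, the sequence is periodic with period 3.

3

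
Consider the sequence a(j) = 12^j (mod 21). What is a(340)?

9

Listing terms: a(1) = 12,  a(2) = 18,  a(3) = 6,  a(4) = 9,  a(5) = 3,  a(6) = 15,  a(7) = 12.
The sequence repeats with period 6.
So a(340) = a(1 + ((340-1) mod 6)) = a(4) = 9.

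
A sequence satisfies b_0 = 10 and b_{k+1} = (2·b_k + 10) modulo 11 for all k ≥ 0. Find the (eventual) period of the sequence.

10

b_0 = 10; b_1 = 8; b_2 = 4; b_3 = 7; b_4 = 2; b_5 = 3; b_6 = 5; b_7 = 9; b_8 = 6; b_9 = 0; b_{10} = 10.
Since b_{10} = b_0 = 10, the sequence is periodic with period 10.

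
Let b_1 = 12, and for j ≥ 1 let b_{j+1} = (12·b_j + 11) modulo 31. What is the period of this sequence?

30

b_1 = 12, b_2 = 0, b_3 = 11, b_4 = 19, b_5 = 22, b_6 = 27, b_7 = 25, b_8 = 1, b_9 = 23, b_{10} = 8, b_{11} = 14, b_{12} = 24, b_{13} = 20, b_{14} = 3, b_{15} = 16, b_{16} = 17, b_{17} = 29, b_{18} = 18, b_{19} = 10, b_{20} = 7, b_{21} = 2, b_{22} = 4, b_{23} = 28, b_{24} = 6, b_{25} = 21, b_{26} = 15, b_{27} = 5, b_{28} = 9, b_{29} = 26, b_{30} = 13, b_{31} = 12.
The sequence repeats with period 30.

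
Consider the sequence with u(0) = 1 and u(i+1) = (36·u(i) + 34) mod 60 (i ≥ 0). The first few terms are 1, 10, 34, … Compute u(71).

10

We have u(0) = 1; u(1) = 10; u(2) = 34; u(3) = 58; u(4) = 22; u(5) = 46; u(6) = 10.
Since u(6) = u(1) = 10, the sequence is eventually periodic: after a pre-period of length 1 it cycles with period 5.
For i ≥ 1, u(i) depends only on (i - 1) mod 5. (71 - 1) mod 5 = 0, so u(71) = u(1) = 10.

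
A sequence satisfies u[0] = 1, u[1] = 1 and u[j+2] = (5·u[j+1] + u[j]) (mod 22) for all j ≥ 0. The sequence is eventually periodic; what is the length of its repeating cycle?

24

Computing terms: u[0] = 1,  u[1] = 1,  u[2] = 6,  u[3] = 9,  u[4] = 7,  u[5] = 0,  u[6] = 7,  u[7] = 13,  u[8] = 6,  u[9] = 21,  u[10] = 1,  u[11] = 4,  u[12] = 21,  u[13] = 21,  u[14] = 16,  u[15] = 13,  u[16] = 15,  u[17] = 0,  u[18] = 15,  u[19] = 9,  u[20] = 16,  u[21] = 1,  u[22] = 21,  u[23] = 18,  u[24] = 1,  u[25] = 1.
Since (u[24], u[25]) = (u[0], u[1]) = (1, 1) (two consecutive terms determine the rest), the sequence is periodic with period 24.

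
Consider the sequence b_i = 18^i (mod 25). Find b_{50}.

24

We have b_1 = 18, b_2 = 24, b_3 = 7, b_4 = 1, b_5 = 18.
The sequence repeats with period 4.
(50 - 1) mod 4 = 1, so b_{50} = b_2 = 24.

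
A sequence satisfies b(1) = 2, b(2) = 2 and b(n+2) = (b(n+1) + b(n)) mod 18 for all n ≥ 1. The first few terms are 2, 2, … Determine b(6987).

4

Computing terms: b(1) = 2,  b(2) = 2,  b(3) = 4,  b(4) = 6,  b(5) = 10,  b(6) = 16,  b(7) = 8,  b(8) = 6,  b(9) = 14,  b(10) = 2,  b(11) = 16,  b(12) = 0,  b(13) = 16,  b(14) = 16,  b(15) = 14,  b(16) = 12,  b(17) = 8,  b(18) = 2,  b(19) = 10,  b(20) = 12,  b(21) = 4,  b(22) = 16,  b(23) = 2,  b(24) = 0,  b(25) = 2,  b(26) = 2.
Since (b(25), b(26)) = (b(1), b(2)) = (2, 2) (two consecutive terms determine the rest), the sequence is periodic with period 24.
(6987 - 1) mod 24 = 2, so b(6987) = b(3) = 4.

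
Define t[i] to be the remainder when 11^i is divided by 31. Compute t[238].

Computing terms: t[1] = 11; t[2] = 28; t[3] = 29; t[4] = 9; t[5] = 6; t[6] = 4; t[7] = 13; t[8] = 19; t[9] = 23; t[10] = 5; t[11] = 24; t[12] = 16; t[13] = 21; t[14] = 14; t[15] = 30; t[16] = 20; t[17] = 3; t[18] = 2; t[19] = 22; t[20] = 25; t[21] = 27; t[22] = 18; t[23] = 12; t[24] = 8; t[25] = 26; t[26] = 7; t[27] = 15; t[28] = 10; t[29] = 17; t[30] = 1; t[31] = 11.
Since t[31] = t[1] = 11, the sequence is periodic with period 30.
So t[238] = t[1 + ((238-1) mod 30)] = t[28] = 10.

10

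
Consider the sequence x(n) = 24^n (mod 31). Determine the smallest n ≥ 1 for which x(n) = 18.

2

We have x(0) = 1, x(1) = 24, x(2) = 18, x(3) = 29, x(4) = 14, x(5) = 26, x(6) = 4, x(7) = 3, x(8) = 10, x(9) = 23, x(10) = 25, x(11) = 11, x(12) = 16, x(13) = 12, x(14) = 9, x(15) = 30, x(16) = 7, x(17) = 13, x(18) = 2, x(19) = 17, x(20) = 5, x(21) = 27, x(22) = 28, x(23) = 21, x(24) = 8, x(25) = 6, x(26) = 20, x(27) = 15, x(28) = 19, x(29) = 22, x(30) = 1.
Since x(30) = x(0) = 1, the sequence is periodic with period 30.
The value 18 first appears (with n ≥ 1) at x(2).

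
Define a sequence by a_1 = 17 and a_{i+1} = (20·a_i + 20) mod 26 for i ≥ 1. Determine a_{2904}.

20

a_1 = 17; a_2 = 22; a_3 = 18; a_4 = 16; a_5 = 2; a_6 = 8; a_7 = 24; a_8 = 6; a_9 = 10; a_{10} = 12; a_{11} = 0; a_{12} = 20; a_{13} = 4; a_{14} = 22.
Since a_{14} = a_2 = 22, the sequence is eventually periodic: after a pre-period of length 1 it cycles with period 12.
For i ≥ 2, a_i depends only on (i - 2) mod 12. (2904 - 2) mod 12 = 10, so a_{2904} = a_{12} = 20.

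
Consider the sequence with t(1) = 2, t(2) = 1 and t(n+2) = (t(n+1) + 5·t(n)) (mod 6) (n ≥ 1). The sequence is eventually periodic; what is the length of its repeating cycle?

6

We have t(1) = 2; t(2) = 1; t(3) = 5; t(4) = 4; t(5) = 5; t(6) = 1; t(7) = 2; t(8) = 1.
Since (t(7), t(8)) = (t(1), t(2)) = (2, 1) (two consecutive terms determine the rest), the sequence is periodic with period 6.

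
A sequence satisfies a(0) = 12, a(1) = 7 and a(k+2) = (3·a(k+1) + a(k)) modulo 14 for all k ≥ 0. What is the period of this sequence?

48

a(0) = 12,  a(1) = 7,  a(2) = 5,  a(3) = 8,  a(4) = 1,  a(5) = 11,  a(6) = 6,  a(7) = 1,  a(8) = 9,  a(9) = 0,  a(10) = 9,  a(11) = 13,  a(12) = 6,  a(13) = 3,  a(14) = 1,  a(15) = 6,  a(16) = 5,  a(17) = 7,  a(18) = 12,  a(19) = 1,  a(20) = 1,  a(21) = 4,  a(22) = 13,  a(23) = 1,  a(24) = 2,  a(25) = 7,  a(26) = 9,  a(27) = 6,  a(28) = 13,  a(29) = 3,  a(30) = 8,  a(31) = 13,  a(32) = 5,  a(33) = 0,  a(34) = 5,  a(35) = 1,  a(36) = 8,  a(37) = 11,  a(38) = 13,  a(39) = 8,  a(40) = 9,  a(41) = 7,  a(42) = 2,  a(43) = 13,  a(44) = 13,  a(45) = 10,  a(46) = 1,  a(47) = 13,  a(48) = 12,  a(49) = 7.
Since (a(48), a(49)) = (a(0), a(1)) = (12, 7) (two consecutive terms determine the rest), the sequence is periodic with period 48.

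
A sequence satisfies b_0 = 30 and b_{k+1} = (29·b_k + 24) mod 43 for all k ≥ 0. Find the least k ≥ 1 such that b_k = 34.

Computing terms: b_0 = 30; b_1 = 34; b_2 = 21; b_3 = 31; b_4 = 20; b_5 = 2; b_6 = 39; b_7 = 37; b_8 = 22; b_9 = 17; b_{10} = 1; b_{11} = 10; b_{12} = 13; b_{13} = 14; b_{14} = 0; b_{15} = 24; b_{16} = 32; b_{17} = 6; b_{18} = 26; b_{19} = 4; b_{20} = 11; b_{21} = 42; b_{22} = 38; b_{23} = 8; b_{24} = 41; b_{25} = 9; b_{26} = 27; b_{27} = 33; b_{28} = 35; b_{29} = 7; b_{30} = 12; b_{31} = 28; b_{32} = 19; b_{33} = 16; b_{34} = 15; b_{35} = 29; b_{36} = 5; b_{37} = 40; b_{38} = 23; b_{39} = 3; b_{40} = 25; b_{41} = 18; b_{42} = 30.
The sequence repeats with period 42.
The value 34 first appears (with k ≥ 1) at b_1.

1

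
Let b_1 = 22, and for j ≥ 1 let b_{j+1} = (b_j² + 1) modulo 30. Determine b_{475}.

b_1 = 22; b_2 = 5; b_3 = 26; b_4 = 17; b_5 = 20; b_6 = 11; b_7 = 2; b_8 = 5.
Since b_8 = b_2 = 5, the sequence is eventually periodic: after a pre-period of length 1 it cycles with period 6.
For j ≥ 2, b_j depends only on (j - 2) mod 6. (475 - 2) mod 6 = 5, so b_{475} = b_7 = 2.

2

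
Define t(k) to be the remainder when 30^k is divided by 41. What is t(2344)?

37

We have t(1) = 30, t(2) = 39, t(3) = 22, t(4) = 4, t(5) = 38, t(6) = 33, t(7) = 6, t(8) = 16, t(9) = 29, t(10) = 9, t(11) = 24, t(12) = 23, t(13) = 34, t(14) = 36, t(15) = 14, t(16) = 10, t(17) = 13, t(18) = 21, t(19) = 15, t(20) = 40, t(21) = 11, t(22) = 2, t(23) = 19, t(24) = 37, t(25) = 3, t(26) = 8, t(27) = 35, t(28) = 25, t(29) = 12, t(30) = 32, t(31) = 17, t(32) = 18, t(33) = 7, t(34) = 5, t(35) = 27, t(36) = 31, t(37) = 28, t(38) = 20, t(39) = 26, t(40) = 1, t(41) = 30.
The sequence repeats with period 40.
So t(2344) = t(1 + ((2344-1) mod 40)) = t(24) = 37.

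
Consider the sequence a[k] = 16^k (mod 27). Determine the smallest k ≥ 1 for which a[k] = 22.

8

We have a[0] = 1, a[1] = 16, a[2] = 13, a[3] = 19, a[4] = 7, a[5] = 4, a[6] = 10, a[7] = 25, a[8] = 22, a[9] = 1.
The sequence repeats with period 9.
The value 22 first appears (with k ≥ 1) at a[8].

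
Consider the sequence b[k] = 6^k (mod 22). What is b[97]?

8

We have b[0] = 1; b[1] = 6; b[2] = 14; b[3] = 18; b[4] = 20; b[5] = 10; b[6] = 16; b[7] = 8; b[8] = 4; b[9] = 2; b[10] = 12; b[11] = 6.
Since b[11] = b[1] = 6, the sequence is eventually periodic: after a pre-period of length 1 it cycles with period 10.
For k ≥ 1, b[k] depends only on (k - 1) mod 10. (97 - 1) mod 10 = 6, so b[97] = b[7] = 8.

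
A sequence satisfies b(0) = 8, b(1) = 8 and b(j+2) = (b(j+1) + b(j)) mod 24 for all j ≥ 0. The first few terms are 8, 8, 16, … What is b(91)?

We have b(0) = 8; b(1) = 8; b(2) = 16; b(3) = 0; b(4) = 16; b(5) = 16; b(6) = 8; b(7) = 0; b(8) = 8; b(9) = 8.
The sequence repeats with period 8.
So b(91) = b(0 + ((91-0) mod 8)) = b(3) = 0.

0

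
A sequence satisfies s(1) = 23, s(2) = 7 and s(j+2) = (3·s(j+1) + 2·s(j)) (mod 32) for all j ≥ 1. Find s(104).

Listing terms: s(1) = 23, s(2) = 7, s(3) = 3, s(4) = 23, s(5) = 11, s(6) = 15, s(7) = 3, s(8) = 7, s(9) = 27, s(10) = 31, s(11) = 19, s(12) = 23, s(13) = 11.
Since (s(12), s(13)) = (s(4), s(5)) = (23, 11) (two consecutive terms determine the rest), the sequence is eventually periodic: after a pre-period of length 3 it cycles with period 8.
For j ≥ 4, s(j) depends only on (j - 4) mod 8. (104 - 4) mod 8 = 4, so s(104) = s(8) = 7.

7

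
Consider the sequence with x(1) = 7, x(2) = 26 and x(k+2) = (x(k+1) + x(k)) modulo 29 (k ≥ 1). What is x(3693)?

Listing terms: x(1) = 7, x(2) = 26, x(3) = 4, x(4) = 1, x(5) = 5, x(6) = 6, x(7) = 11, x(8) = 17, x(9) = 28, x(10) = 16, x(11) = 15, x(12) = 2, x(13) = 17, x(14) = 19, x(15) = 7, x(16) = 26.
Since (x(15), x(16)) = (x(1), x(2)) = (7, 26) (two consecutive terms determine the rest), the sequence is periodic with period 14.
So x(3693) = x(1 + ((3693-1) mod 14)) = x(11) = 15.

15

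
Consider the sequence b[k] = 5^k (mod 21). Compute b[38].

4

We have b[0] = 1; b[1] = 5; b[2] = 4; b[3] = 20; b[4] = 16; b[5] = 17; b[6] = 1.
Since b[6] = b[0] = 1, the sequence is periodic with period 6.
So b[38] = b[0 + ((38-0) mod 6)] = b[2] = 4.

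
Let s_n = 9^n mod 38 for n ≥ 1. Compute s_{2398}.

We have s_1 = 9; s_2 = 5; s_3 = 7; s_4 = 25; s_5 = 35; s_6 = 11; s_7 = 23; s_8 = 17; s_9 = 1; s_{10} = 9.
The sequence repeats with period 9.
(2398 - 1) mod 9 = 3, so s_{2398} = s_4 = 25.

25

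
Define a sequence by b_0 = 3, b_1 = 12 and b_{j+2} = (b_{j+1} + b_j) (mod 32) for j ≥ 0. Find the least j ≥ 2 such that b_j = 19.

24

Computing terms: b_0 = 3, b_1 = 12, b_2 = 15, b_3 = 27, b_4 = 10, b_5 = 5, b_6 = 15, b_7 = 20, b_8 = 3, b_9 = 23, b_{10} = 26, b_{11} = 17, b_{12} = 11, b_{13} = 28, b_{14} = 7, b_{15} = 3, b_{16} = 10, b_{17} = 13, b_{18} = 23, b_{19} = 4, b_{20} = 27, b_{21} = 31, b_{22} = 26, b_{23} = 25, b_{24} = 19, b_{25} = 12, b_{26} = 31, b_{27} = 11, b_{28} = 10, b_{29} = 21, b_{30} = 31, b_{31} = 20, b_{32} = 19, b_{33} = 7, b_{34} = 26, b_{35} = 1, b_{36} = 27, b_{37} = 28, b_{38} = 23, b_{39} = 19, b_{40} = 10, b_{41} = 29, b_{42} = 7, b_{43} = 4, b_{44} = 11, b_{45} = 15, b_{46} = 26, b_{47} = 9, b_{48} = 3, b_{49} = 12.
Since (b_{48}, b_{49}) = (b_0, b_1) = (3, 12) (two consecutive terms determine the rest), the sequence is periodic with period 48.
The value 19 first appears (with j ≥ 2) at b_{24}.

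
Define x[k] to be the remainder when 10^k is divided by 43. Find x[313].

40

Listing terms: x[1] = 10; x[2] = 14; x[3] = 11; x[4] = 24; x[5] = 25; x[6] = 35; x[7] = 6; x[8] = 17; x[9] = 41; x[10] = 23; x[11] = 15; x[12] = 21; x[13] = 38; x[14] = 36; x[15] = 16; x[16] = 31; x[17] = 9; x[18] = 4; x[19] = 40; x[20] = 13; x[21] = 1; x[22] = 10.
Since x[22] = x[1] = 10, the sequence is periodic with period 21.
So x[313] = x[1 + ((313-1) mod 21)] = x[19] = 40.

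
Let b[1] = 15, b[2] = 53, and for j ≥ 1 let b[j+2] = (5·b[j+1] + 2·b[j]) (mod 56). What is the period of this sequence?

48

We have b[1] = 15,  b[2] = 53,  b[3] = 15,  b[4] = 13,  b[5] = 39,  b[6] = 53,  b[7] = 7,  b[8] = 29,  b[9] = 47,  b[10] = 13,  b[11] = 47,  b[12] = 37,  b[13] = 55,  b[14] = 13,  b[15] = 7,  b[16] = 5,  b[17] = 39,  b[18] = 37,  b[19] = 39,  b[20] = 45,  b[21] = 23,  b[22] = 37,  b[23] = 7,  b[24] = 53,  b[25] = 55,  b[26] = 45,  b[27] = 55,  b[28] = 29,  b[29] = 31,  b[30] = 45,  b[31] = 7,  b[32] = 13,  b[33] = 23,  b[34] = 29,  b[35] = 23,  b[36] = 5,  b[37] = 15,  b[38] = 29,  b[39] = 7,  b[40] = 37,  b[41] = 31,  b[42] = 5,  b[43] = 31,  b[44] = 53,  b[45] = 47,  b[46] = 5,  b[47] = 7,  b[48] = 45,  b[49] = 15,  b[50] = 53.
Since (b[49], b[50]) = (b[1], b[2]) = (15, 53) (two consecutive terms determine the rest), the sequence is periodic with period 48.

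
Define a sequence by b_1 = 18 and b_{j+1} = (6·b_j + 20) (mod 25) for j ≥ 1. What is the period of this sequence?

b_1 = 18, b_2 = 3, b_3 = 13, b_4 = 23, b_5 = 8, b_6 = 18.
The sequence repeats with period 5.

5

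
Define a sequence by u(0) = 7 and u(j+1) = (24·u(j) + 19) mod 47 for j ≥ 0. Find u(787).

Computing terms: u(0) = 7, u(1) = 46, u(2) = 42, u(3) = 40, u(4) = 39, u(5) = 15, u(6) = 3, u(7) = 44, u(8) = 41, u(9) = 16, u(10) = 27, u(11) = 9, u(12) = 0, u(13) = 19, u(14) = 5, u(15) = 45, u(16) = 18, u(17) = 28, u(18) = 33, u(19) = 12, u(20) = 25, u(21) = 8, u(22) = 23, u(23) = 7.
The sequence repeats with period 23.
So u(787) = u(0 + ((787-0) mod 23)) = u(5) = 15.

15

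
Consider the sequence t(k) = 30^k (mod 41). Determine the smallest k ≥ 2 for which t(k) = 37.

24

Listing terms: t(1) = 30; t(2) = 39; t(3) = 22; t(4) = 4; t(5) = 38; t(6) = 33; t(7) = 6; t(8) = 16; t(9) = 29; t(10) = 9; t(11) = 24; t(12) = 23; t(13) = 34; t(14) = 36; t(15) = 14; t(16) = 10; t(17) = 13; t(18) = 21; t(19) = 15; t(20) = 40; t(21) = 11; t(22) = 2; t(23) = 19; t(24) = 37; t(25) = 3; t(26) = 8; t(27) = 35; t(28) = 25; t(29) = 12; t(30) = 32; t(31) = 17; t(32) = 18; t(33) = 7; t(34) = 5; t(35) = 27; t(36) = 31; t(37) = 28; t(38) = 20; t(39) = 26; t(40) = 1; t(41) = 30.
The sequence repeats with period 40.
The value 37 first appears (with k ≥ 2) at t(24).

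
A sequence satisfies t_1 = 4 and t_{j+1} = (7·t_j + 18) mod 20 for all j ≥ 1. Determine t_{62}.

6

Listing terms: t_1 = 4, t_2 = 6, t_3 = 0, t_4 = 18, t_5 = 4.
Since t_5 = t_1 = 4, the sequence is periodic with period 4.
(62 - 1) mod 4 = 1, so t_{62} = t_2 = 6.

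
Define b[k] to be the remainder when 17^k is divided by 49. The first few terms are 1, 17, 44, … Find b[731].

47

We have b[0] = 1, b[1] = 17, b[2] = 44, b[3] = 13, b[4] = 25, b[5] = 33, b[6] = 22, b[7] = 31, b[8] = 37, b[9] = 41, b[10] = 11, b[11] = 40, b[12] = 43, b[13] = 45, b[14] = 30, b[15] = 20, b[16] = 46, b[17] = 47, b[18] = 15, b[19] = 10, b[20] = 23, b[21] = 48, b[22] = 32, b[23] = 5, b[24] = 36, b[25] = 24, b[26] = 16, b[27] = 27, b[28] = 18, b[29] = 12, b[30] = 8, b[31] = 38, b[32] = 9, b[33] = 6, b[34] = 4, b[35] = 19, b[36] = 29, b[37] = 3, b[38] = 2, b[39] = 34, b[40] = 39, b[41] = 26, b[42] = 1.
Since b[42] = b[0] = 1, the sequence is periodic with period 42.
So b[731] = b[0 + ((731-0) mod 42)] = b[17] = 47.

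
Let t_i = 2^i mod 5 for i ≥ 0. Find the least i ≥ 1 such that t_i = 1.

t_0 = 1; t_1 = 2; t_2 = 4; t_3 = 3; t_4 = 1.
The sequence repeats with period 4.
The value 1 next appears (with i ≥ 1) at t_4.

4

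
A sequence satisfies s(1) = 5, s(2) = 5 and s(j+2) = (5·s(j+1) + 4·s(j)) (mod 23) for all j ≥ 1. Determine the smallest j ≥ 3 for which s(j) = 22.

3

Listing terms: s(1) = 5,  s(2) = 5,  s(3) = 22,  s(4) = 15,  s(5) = 2,  s(6) = 1,  s(7) = 13,  s(8) = 0,  s(9) = 6,  s(10) = 7,  s(11) = 13,  s(12) = 1,  s(13) = 11,  s(14) = 13,  s(15) = 17,  s(16) = 22,  s(17) = 17,  s(18) = 12,  s(19) = 13,  s(20) = 21,  s(21) = 19,  s(22) = 18,  s(23) = 5,  s(24) = 5.
The sequence repeats with period 22.
The value 22 first appears (with j ≥ 3) at s(3).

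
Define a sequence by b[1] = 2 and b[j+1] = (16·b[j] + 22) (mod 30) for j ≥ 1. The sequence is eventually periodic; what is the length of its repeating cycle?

15

Listing terms: b[1] = 2, b[2] = 24, b[3] = 16, b[4] = 8, b[5] = 0, b[6] = 22, b[7] = 14, b[8] = 6, b[9] = 28, b[10] = 20, b[11] = 12, b[12] = 4, b[13] = 26, b[14] = 18, b[15] = 10, b[16] = 2.
The sequence repeats with period 15.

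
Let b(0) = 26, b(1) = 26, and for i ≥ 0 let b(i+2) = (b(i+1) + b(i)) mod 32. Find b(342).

18

Computing terms: b(0) = 26; b(1) = 26; b(2) = 20; b(3) = 14; b(4) = 2; b(5) = 16; b(6) = 18; b(7) = 2; b(8) = 20; b(9) = 22; b(10) = 10; b(11) = 0; b(12) = 10; b(13) = 10; b(14) = 20; b(15) = 30; b(16) = 18; b(17) = 16; b(18) = 2; b(19) = 18; b(20) = 20; b(21) = 6; b(22) = 26; b(23) = 0; b(24) = 26; b(25) = 26.
Since (b(24), b(25)) = (b(0), b(1)) = (26, 26) (two consecutive terms determine the rest), the sequence is periodic with period 24.
So b(342) = b(0 + ((342-0) mod 24)) = b(6) = 18.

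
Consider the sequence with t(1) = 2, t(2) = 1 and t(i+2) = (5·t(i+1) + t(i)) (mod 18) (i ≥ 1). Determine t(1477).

16

t(1) = 2, t(2) = 1, t(3) = 7, t(4) = 0, t(5) = 7, t(6) = 17, t(7) = 2, t(8) = 9, t(9) = 11, t(10) = 10, t(11) = 7, t(12) = 9, t(13) = 16, t(14) = 17, t(15) = 11, t(16) = 0, t(17) = 11, t(18) = 1, t(19) = 16, t(20) = 9, t(21) = 7, t(22) = 8, t(23) = 11, t(24) = 9, t(25) = 2, t(26) = 1.
Since (t(25), t(26)) = (t(1), t(2)) = (2, 1) (two consecutive terms determine the rest), the sequence is periodic with period 24.
(1477 - 1) mod 24 = 12, so t(1477) = t(13) = 16.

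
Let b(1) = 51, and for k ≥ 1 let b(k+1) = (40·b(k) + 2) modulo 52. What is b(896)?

Listing terms: b(1) = 51; b(2) = 14; b(3) = 42; b(4) = 18; b(5) = 46; b(6) = 22; b(7) = 50; b(8) = 26; b(9) = 2; b(10) = 30; b(11) = 6; b(12) = 34; b(13) = 10; b(14) = 38; b(15) = 14.
Since b(15) = b(2) = 14, the sequence is eventually periodic: after a pre-period of length 1 it cycles with period 13.
For k ≥ 2, b(k) depends only on (k - 2) mod 13. (896 - 2) mod 13 = 10, so b(896) = b(12) = 34.

34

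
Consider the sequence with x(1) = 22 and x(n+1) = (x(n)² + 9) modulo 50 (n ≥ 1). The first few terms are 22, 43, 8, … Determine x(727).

x(1) = 22; x(2) = 43; x(3) = 8; x(4) = 23; x(5) = 38; x(6) = 3; x(7) = 18; x(8) = 33; x(9) = 48; x(10) = 13; x(11) = 28; x(12) = 43.
Since x(12) = x(2) = 43, the sequence is eventually periodic: after a pre-period of length 1 it cycles with period 10.
For n ≥ 2, x(n) depends only on (n - 2) mod 10. (727 - 2) mod 10 = 5, so x(727) = x(7) = 18.

18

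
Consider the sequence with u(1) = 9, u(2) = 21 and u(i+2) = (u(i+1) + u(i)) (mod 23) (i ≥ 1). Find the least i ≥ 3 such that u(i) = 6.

We have u(1) = 9; u(2) = 21; u(3) = 7; u(4) = 5; u(5) = 12; u(6) = 17; u(7) = 6; u(8) = 0; u(9) = 6; u(10) = 6; u(11) = 12; u(12) = 18; u(13) = 7; u(14) = 2; u(15) = 9; u(16) = 11; u(17) = 20; u(18) = 8; u(19) = 5; u(20) = 13; u(21) = 18; u(22) = 8; u(23) = 3; u(24) = 11; u(25) = 14; u(26) = 2; u(27) = 16; u(28) = 18; u(29) = 11; u(30) = 6; u(31) = 17; u(32) = 0; u(33) = 17; u(34) = 17; u(35) = 11; u(36) = 5; u(37) = 16; u(38) = 21; u(39) = 14; u(40) = 12; u(41) = 3; u(42) = 15; u(43) = 18; u(44) = 10; u(45) = 5; u(46) = 15; u(47) = 20; u(48) = 12; u(49) = 9; u(50) = 21.
Since (u(49), u(50)) = (u(1), u(2)) = (9, 21) (two consecutive terms determine the rest), the sequence is periodic with period 48.
The value 6 first appears (with i ≥ 3) at u(7).

7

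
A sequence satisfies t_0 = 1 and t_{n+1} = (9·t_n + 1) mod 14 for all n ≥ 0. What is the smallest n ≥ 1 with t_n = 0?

5

Listing terms: t_0 = 1; t_1 = 10; t_2 = 7; t_3 = 8; t_4 = 3; t_5 = 0; t_6 = 1.
The sequence repeats with period 6.
The value 0 first appears (with n ≥ 1) at t_5.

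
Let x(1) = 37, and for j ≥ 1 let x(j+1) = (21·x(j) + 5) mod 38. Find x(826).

Computing terms: x(1) = 37, x(2) = 22, x(3) = 11, x(4) = 8, x(5) = 21, x(6) = 28, x(7) = 23, x(8) = 32, x(9) = 31, x(10) = 10, x(11) = 25, x(12) = 36, x(13) = 1, x(14) = 26, x(15) = 19, x(16) = 24, x(17) = 15, x(18) = 16, x(19) = 37.
The sequence repeats with period 18.
(826 - 1) mod 18 = 15, so x(826) = x(16) = 24.

24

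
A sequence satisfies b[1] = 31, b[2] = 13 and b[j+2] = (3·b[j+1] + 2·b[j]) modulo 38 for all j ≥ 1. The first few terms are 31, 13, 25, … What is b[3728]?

13

Listing terms: b[1] = 31; b[2] = 13; b[3] = 25; b[4] = 25; b[5] = 11; b[6] = 7; b[7] = 5; b[8] = 29; b[9] = 21; b[10] = 7; b[11] = 25; b[12] = 13; b[13] = 13; b[14] = 27; b[15] = 31; b[16] = 33; b[17] = 9; b[18] = 17; b[19] = 31; b[20] = 13.
Since (b[19], b[20]) = (b[1], b[2]) = (31, 13) (two consecutive terms determine the rest), the sequence is periodic with period 18.
So b[3728] = b[1 + ((3728-1) mod 18)] = b[2] = 13.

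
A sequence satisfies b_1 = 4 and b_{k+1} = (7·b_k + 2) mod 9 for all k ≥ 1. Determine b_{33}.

We have b_1 = 4, b_2 = 3, b_3 = 5, b_4 = 1, b_5 = 0, b_6 = 2, b_7 = 7, b_8 = 6, b_9 = 8, b_{10} = 4.
Since b_{10} = b_1 = 4, the sequence is periodic with period 9.
(33 - 1) mod 9 = 5, so b_{33} = b_6 = 2.

2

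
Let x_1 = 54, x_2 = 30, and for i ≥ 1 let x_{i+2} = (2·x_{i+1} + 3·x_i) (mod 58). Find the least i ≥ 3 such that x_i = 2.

10

We have x_1 = 54, x_2 = 30, x_3 = 48, x_4 = 12, x_5 = 52, x_6 = 24, x_7 = 30, x_8 = 16, x_9 = 6, x_{10} = 2, x_{11} = 22, x_{12} = 50, x_{13} = 50, x_{14} = 18, x_{15} = 12, x_{16} = 20, x_{17} = 18, x_{18} = 38, x_{19} = 14, x_{20} = 26, x_{21} = 36, x_{22} = 34, x_{23} = 2, x_{24} = 48, x_{25} = 44, x_{26} = 0, x_{27} = 16, x_{28} = 32, x_{29} = 54, x_{30} = 30.
The sequence repeats with period 28.
The value 2 first appears (with i ≥ 3) at x_{10}.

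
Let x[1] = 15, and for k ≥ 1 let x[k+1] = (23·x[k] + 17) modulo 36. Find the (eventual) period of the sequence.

6

We have x[1] = 15, x[2] = 2, x[3] = 27, x[4] = 26, x[5] = 3, x[6] = 14, x[7] = 15.
Since x[7] = x[1] = 15, the sequence is periodic with period 6.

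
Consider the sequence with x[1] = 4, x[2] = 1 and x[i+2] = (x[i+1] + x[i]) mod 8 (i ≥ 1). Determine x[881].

3

Computing terms: x[1] = 4, x[2] = 1, x[3] = 5, x[4] = 6, x[5] = 3, x[6] = 1, x[7] = 4, x[8] = 5, x[9] = 1, x[10] = 6, x[11] = 7, x[12] = 5, x[13] = 4, x[14] = 1.
Since (x[13], x[14]) = (x[1], x[2]) = (4, 1) (two consecutive terms determine the rest), the sequence is periodic with period 12.
So x[881] = x[1 + ((881-1) mod 12)] = x[5] = 3.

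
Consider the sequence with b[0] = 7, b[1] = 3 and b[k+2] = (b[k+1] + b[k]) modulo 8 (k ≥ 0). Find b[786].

3

We have b[0] = 7; b[1] = 3; b[2] = 2; b[3] = 5; b[4] = 7; b[5] = 4; b[6] = 3; b[7] = 7; b[8] = 2; b[9] = 1; b[10] = 3; b[11] = 4; b[12] = 7; b[13] = 3.
Since (b[12], b[13]) = (b[0], b[1]) = (7, 3) (two consecutive terms determine the rest), the sequence is periodic with period 12.
So b[786] = b[0 + ((786-0) mod 12)] = b[6] = 3.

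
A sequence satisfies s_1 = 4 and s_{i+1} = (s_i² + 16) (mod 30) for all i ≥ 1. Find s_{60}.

20

We have s_1 = 4; s_2 = 2; s_3 = 20; s_4 = 26; s_5 = 2.
Since s_5 = s_2 = 2, the sequence is eventually periodic: after a pre-period of length 1 it cycles with period 3.
For i ≥ 2, s_i depends only on (i - 2) mod 3. (60 - 2) mod 3 = 1, so s_{60} = s_3 = 20.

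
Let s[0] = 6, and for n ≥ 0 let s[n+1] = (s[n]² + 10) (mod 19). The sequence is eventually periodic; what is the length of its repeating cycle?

7

s[0] = 6,  s[1] = 8,  s[2] = 17,  s[3] = 14,  s[4] = 16,  s[5] = 0,  s[6] = 10,  s[7] = 15,  s[8] = 7,  s[9] = 2,  s[10] = 14.
Since s[10] = s[3] = 14, the sequence is eventually periodic: after a pre-period of length 3 it cycles with period 7.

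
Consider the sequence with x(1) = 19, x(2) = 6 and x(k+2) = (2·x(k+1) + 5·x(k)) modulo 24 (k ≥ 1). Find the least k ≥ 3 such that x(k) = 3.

Listing terms: x(1) = 19; x(2) = 6; x(3) = 11; x(4) = 4; x(5) = 15; x(6) = 2; x(7) = 7; x(8) = 0; x(9) = 11; x(10) = 22; x(11) = 3; x(12) = 20; x(13) = 7; x(14) = 18; x(15) = 23; x(16) = 16; x(17) = 3; x(18) = 14; x(19) = 19; x(20) = 12; x(21) = 23; x(22) = 10; x(23) = 15; x(24) = 8; x(25) = 19; x(26) = 6.
The sequence repeats with period 24.
The value 3 first appears (with k ≥ 3) at x(11).

11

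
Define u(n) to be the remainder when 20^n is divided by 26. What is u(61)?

u(1) = 20; u(2) = 10; u(3) = 18; u(4) = 22; u(5) = 24; u(6) = 12; u(7) = 6; u(8) = 16; u(9) = 8; u(10) = 4; u(11) = 2; u(12) = 14; u(13) = 20.
The sequence repeats with period 12.
(61 - 1) mod 12 = 0, so u(61) = u(1) = 20.

20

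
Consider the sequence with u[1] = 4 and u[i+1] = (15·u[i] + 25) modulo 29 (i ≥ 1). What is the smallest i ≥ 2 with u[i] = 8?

4

u[1] = 4, u[2] = 27, u[3] = 24, u[4] = 8, u[5] = 0, u[6] = 25, u[7] = 23, u[8] = 22, u[9] = 7, u[10] = 14, u[11] = 3, u[12] = 12, u[13] = 2, u[14] = 26, u[15] = 9, u[16] = 15, u[17] = 18, u[18] = 5, u[19] = 13, u[20] = 17, u[21] = 19, u[22] = 20, u[23] = 6, u[24] = 28, u[25] = 10, u[26] = 1, u[27] = 11, u[28] = 16, u[29] = 4.
Since u[29] = u[1] = 4, the sequence is periodic with period 28.
The value 8 first appears (with i ≥ 2) at u[4].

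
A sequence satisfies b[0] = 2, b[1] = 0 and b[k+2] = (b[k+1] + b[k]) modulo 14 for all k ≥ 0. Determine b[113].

Computing terms: b[0] = 2,  b[1] = 0,  b[2] = 2,  b[3] = 2,  b[4] = 4,  b[5] = 6,  b[6] = 10,  b[7] = 2,  b[8] = 12,  b[9] = 0,  b[10] = 12,  b[11] = 12,  b[12] = 10,  b[13] = 8,  b[14] = 4,  b[15] = 12,  b[16] = 2,  b[17] = 0.
The sequence repeats with period 16.
So b[113] = b[0 + ((113-0) mod 16)] = b[1] = 0.

0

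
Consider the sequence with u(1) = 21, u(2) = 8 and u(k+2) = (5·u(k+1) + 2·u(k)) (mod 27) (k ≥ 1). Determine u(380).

8

u(1) = 21,  u(2) = 8,  u(3) = 1,  u(4) = 21,  u(5) = 26,  u(6) = 10,  u(7) = 21,  u(8) = 17,  u(9) = 19,  u(10) = 21,  u(11) = 8.
Since (u(10), u(11)) = (u(1), u(2)) = (21, 8) (two consecutive terms determine the rest), the sequence is periodic with period 9.
(380 - 1) mod 9 = 1, so u(380) = u(2) = 8.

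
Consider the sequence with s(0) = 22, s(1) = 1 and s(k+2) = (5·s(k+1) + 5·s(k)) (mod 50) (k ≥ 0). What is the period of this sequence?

s(0) = 22; s(1) = 1; s(2) = 15; s(3) = 30; s(4) = 25; s(5) = 25; s(6) = 0; s(7) = 25; s(8) = 25.
Since (s(7), s(8)) = (s(4), s(5)) = (25, 25) (two consecutive terms determine the rest), the sequence is eventually periodic: after a pre-period of length 4 it cycles with period 3.

3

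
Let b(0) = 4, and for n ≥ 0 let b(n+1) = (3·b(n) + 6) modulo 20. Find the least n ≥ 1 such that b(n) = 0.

Computing terms: b(0) = 4; b(1) = 18; b(2) = 0; b(3) = 6; b(4) = 4.
Since b(4) = b(0) = 4, the sequence is periodic with period 4.
The value 0 first appears (with n ≥ 1) at b(2).

2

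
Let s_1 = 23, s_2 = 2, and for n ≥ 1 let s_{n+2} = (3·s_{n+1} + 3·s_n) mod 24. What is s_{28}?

15

Listing terms: s_1 = 23, s_2 = 2, s_3 = 3, s_4 = 15, s_5 = 6, s_6 = 15, s_7 = 15, s_8 = 18, s_9 = 3, s_{10} = 15.
Since (s_9, s_{10}) = (s_3, s_4) = (3, 15) (two consecutive terms determine the rest), the sequence is eventually periodic: after a pre-period of length 2 it cycles with period 6.
For n ≥ 3, s_n depends only on (n - 3) mod 6. (28 - 3) mod 6 = 1, so s_{28} = s_4 = 15.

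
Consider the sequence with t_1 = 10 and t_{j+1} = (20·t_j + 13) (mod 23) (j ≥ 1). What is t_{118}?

t_1 = 10, t_2 = 6, t_3 = 18, t_4 = 5, t_5 = 21, t_6 = 19, t_7 = 2, t_8 = 7, t_9 = 15, t_{10} = 14, t_{11} = 17, t_{12} = 8, t_{13} = 12, t_{14} = 0, t_{15} = 13, t_{16} = 20, t_{17} = 22, t_{18} = 16, t_{19} = 11, t_{20} = 3, t_{21} = 4, t_{22} = 1, t_{23} = 10.
Since t_{23} = t_1 = 10, the sequence is periodic with period 22.
(118 - 1) mod 22 = 7, so t_{118} = t_8 = 7.

7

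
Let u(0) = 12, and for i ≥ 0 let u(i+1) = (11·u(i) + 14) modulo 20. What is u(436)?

16

We have u(0) = 12, u(1) = 6, u(2) = 0, u(3) = 14, u(4) = 8, u(5) = 2, u(6) = 16, u(7) = 10, u(8) = 4, u(9) = 18, u(10) = 12.
The sequence repeats with period 10.
(436 - 0) mod 10 = 6, so u(436) = u(6) = 16.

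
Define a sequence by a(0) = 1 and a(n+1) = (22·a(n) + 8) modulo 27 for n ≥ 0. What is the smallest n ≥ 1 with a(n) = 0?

13

We have a(0) = 1, a(1) = 3, a(2) = 20, a(3) = 16, a(4) = 9, a(5) = 17, a(6) = 4, a(7) = 15, a(8) = 14, a(9) = 19, a(10) = 21, a(11) = 11, a(12) = 7, a(13) = 0, a(14) = 8, a(15) = 22, a(16) = 6, a(17) = 5, a(18) = 10, a(19) = 12, a(20) = 2, a(21) = 25, a(22) = 18, a(23) = 26, a(24) = 13, a(25) = 24, a(26) = 23, a(27) = 1.
Since a(27) = a(0) = 1, the sequence is periodic with period 27.
The value 0 first appears (with n ≥ 1) at a(13).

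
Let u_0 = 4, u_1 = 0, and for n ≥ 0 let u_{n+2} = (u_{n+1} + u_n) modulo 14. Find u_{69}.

12

u_0 = 4, u_1 = 0, u_2 = 4, u_3 = 4, u_4 = 8, u_5 = 12, u_6 = 6, u_7 = 4, u_8 = 10, u_9 = 0, u_{10} = 10, u_{11} = 10, u_{12} = 6, u_{13} = 2, u_{14} = 8, u_{15} = 10, u_{16} = 4, u_{17} = 0.
The sequence repeats with period 16.
So u_{69} = u_{0 + ((69-0) mod 16)} = u_5 = 12.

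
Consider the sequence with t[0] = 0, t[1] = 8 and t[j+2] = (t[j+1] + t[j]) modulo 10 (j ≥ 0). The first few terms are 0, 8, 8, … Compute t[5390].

0

Listing terms: t[0] = 0; t[1] = 8; t[2] = 8; t[3] = 6; t[4] = 4; t[5] = 0; t[6] = 4; t[7] = 4; t[8] = 8; t[9] = 2; t[10] = 0; t[11] = 2; t[12] = 2; t[13] = 4; t[14] = 6; t[15] = 0; t[16] = 6; t[17] = 6; t[18] = 2; t[19] = 8; t[20] = 0; t[21] = 8.
The sequence repeats with period 20.
(5390 - 0) mod 20 = 10, so t[5390] = t[10] = 0.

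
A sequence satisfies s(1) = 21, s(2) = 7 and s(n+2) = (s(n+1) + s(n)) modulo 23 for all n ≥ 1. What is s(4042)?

12

s(1) = 21, s(2) = 7, s(3) = 5, s(4) = 12, s(5) = 17, s(6) = 6, s(7) = 0, s(8) = 6, s(9) = 6, s(10) = 12, s(11) = 18, s(12) = 7, s(13) = 2, s(14) = 9, s(15) = 11, s(16) = 20, s(17) = 8, s(18) = 5, s(19) = 13, s(20) = 18, s(21) = 8, s(22) = 3, s(23) = 11, s(24) = 14, s(25) = 2, s(26) = 16, s(27) = 18, s(28) = 11, s(29) = 6, s(30) = 17, s(31) = 0, s(32) = 17, s(33) = 17, s(34) = 11, s(35) = 5, s(36) = 16, s(37) = 21, s(38) = 14, s(39) = 12, s(40) = 3, s(41) = 15, s(42) = 18, s(43) = 10, s(44) = 5, s(45) = 15, s(46) = 20, s(47) = 12, s(48) = 9, s(49) = 21, s(50) = 7.
The sequence repeats with period 48.
So s(4042) = s(1 + ((4042-1) mod 48)) = s(10) = 12.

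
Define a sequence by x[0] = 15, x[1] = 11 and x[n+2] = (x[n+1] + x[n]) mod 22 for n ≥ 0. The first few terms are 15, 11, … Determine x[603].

15

We have x[0] = 15; x[1] = 11; x[2] = 4; x[3] = 15; x[4] = 19; x[5] = 12; x[6] = 9; x[7] = 21; x[8] = 8; x[9] = 7; x[10] = 15; x[11] = 0; x[12] = 15; x[13] = 15; x[14] = 8; x[15] = 1; x[16] = 9; x[17] = 10; x[18] = 19; x[19] = 7; x[20] = 4; x[21] = 11; x[22] = 15; x[23] = 4; x[24] = 19; x[25] = 1; x[26] = 20; x[27] = 21; x[28] = 19; x[29] = 18; x[30] = 15; x[31] = 11.
The sequence repeats with period 30.
So x[603] = x[0 + ((603-0) mod 30)] = x[3] = 15.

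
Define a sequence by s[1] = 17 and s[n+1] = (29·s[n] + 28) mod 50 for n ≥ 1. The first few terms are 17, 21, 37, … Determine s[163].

Listing terms: s[1] = 17,  s[2] = 21,  s[3] = 37,  s[4] = 1,  s[5] = 7,  s[6] = 31,  s[7] = 27,  s[8] = 11,  s[9] = 47,  s[10] = 41,  s[11] = 17.
Since s[11] = s[1] = 17, the sequence is periodic with period 10.
(163 - 1) mod 10 = 2, so s[163] = s[3] = 37.

37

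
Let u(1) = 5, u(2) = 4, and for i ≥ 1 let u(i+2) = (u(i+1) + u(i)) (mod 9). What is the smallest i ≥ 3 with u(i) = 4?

u(1) = 5, u(2) = 4, u(3) = 0, u(4) = 4, u(5) = 4, u(6) = 8, u(7) = 3, u(8) = 2, u(9) = 5, u(10) = 7, u(11) = 3, u(12) = 1, u(13) = 4, u(14) = 5, u(15) = 0, u(16) = 5, u(17) = 5, u(18) = 1, u(19) = 6, u(20) = 7, u(21) = 4, u(22) = 2, u(23) = 6, u(24) = 8, u(25) = 5, u(26) = 4.
The sequence repeats with period 24.
The value 4 first appears (with i ≥ 3) at u(4).

4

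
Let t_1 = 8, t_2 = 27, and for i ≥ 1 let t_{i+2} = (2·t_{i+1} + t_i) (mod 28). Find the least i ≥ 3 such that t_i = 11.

t_1 = 8; t_2 = 27; t_3 = 6; t_4 = 11; t_5 = 0; t_6 = 11; t_7 = 22; t_8 = 27; t_9 = 20; t_{10} = 11; t_{11} = 14; t_{12} = 11; t_{13} = 8; t_{14} = 27.
Since (t_{13}, t_{14}) = (t_1, t_2) = (8, 27) (two consecutive terms determine the rest), the sequence is periodic with period 12.
The value 11 first appears (with i ≥ 3) at t_4.

4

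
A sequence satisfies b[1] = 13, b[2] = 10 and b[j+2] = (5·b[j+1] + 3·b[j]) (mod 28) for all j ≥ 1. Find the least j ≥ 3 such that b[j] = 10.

5

Listing terms: b[1] = 13; b[2] = 10; b[3] = 5; b[4] = 27; b[5] = 10; b[6] = 19; b[7] = 13; b[8] = 10.
Since (b[7], b[8]) = (b[1], b[2]) = (13, 10) (two consecutive terms determine the rest), the sequence is periodic with period 6.
The value 10 first appears (with j ≥ 3) at b[5].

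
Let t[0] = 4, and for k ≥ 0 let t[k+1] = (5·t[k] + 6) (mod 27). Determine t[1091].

23

We have t[0] = 4,  t[1] = 26,  t[2] = 1,  t[3] = 11,  t[4] = 7,  t[5] = 14,  t[6] = 22,  t[7] = 8,  t[8] = 19,  t[9] = 20,  t[10] = 25,  t[11] = 23,  t[12] = 13,  t[13] = 17,  t[14] = 10,  t[15] = 2,  t[16] = 16,  t[17] = 5,  t[18] = 4.
Since t[18] = t[0] = 4, the sequence is periodic with period 18.
So t[1091] = t[0 + ((1091-0) mod 18)] = t[11] = 23.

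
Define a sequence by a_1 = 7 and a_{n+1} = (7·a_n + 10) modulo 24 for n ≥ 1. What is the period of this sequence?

6

Computing terms: a_1 = 7; a_2 = 11; a_3 = 15; a_4 = 19; a_5 = 23; a_6 = 3; a_7 = 7.
Since a_7 = a_1 = 7, the sequence is periodic with period 6.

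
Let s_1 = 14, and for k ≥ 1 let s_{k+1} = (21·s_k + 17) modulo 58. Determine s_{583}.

40

Computing terms: s_1 = 14, s_2 = 21, s_3 = 52, s_4 = 7, s_5 = 48, s_6 = 39, s_7 = 24, s_8 = 57, s_9 = 54, s_{10} = 49, s_{11} = 2, s_{12} = 1, s_{13} = 38, s_{14} = 3, s_{15} = 22, s_{16} = 15, s_{17} = 42, s_{18} = 29, s_{19} = 46, s_{20} = 55, s_{21} = 12, s_{22} = 37, s_{23} = 40, s_{24} = 45, s_{25} = 34, s_{26} = 35, s_{27} = 56, s_{28} = 33, s_{29} = 14.
Since s_{29} = s_1 = 14, the sequence is periodic with period 28.
So s_{583} = s_{1 + ((583-1) mod 28)} = s_{23} = 40.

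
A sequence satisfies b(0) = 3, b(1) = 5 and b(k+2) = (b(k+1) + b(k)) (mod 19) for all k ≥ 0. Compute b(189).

b(0) = 3, b(1) = 5, b(2) = 8, b(3) = 13, b(4) = 2, b(5) = 15, b(6) = 17, b(7) = 13, b(8) = 11, b(9) = 5, b(10) = 16, b(11) = 2, b(12) = 18, b(13) = 1, b(14) = 0, b(15) = 1, b(16) = 1, b(17) = 2, b(18) = 3, b(19) = 5.
Since (b(18), b(19)) = (b(0), b(1)) = (3, 5) (two consecutive terms determine the rest), the sequence is periodic with period 18.
So b(189) = b(0 + ((189-0) mod 18)) = b(9) = 5.

5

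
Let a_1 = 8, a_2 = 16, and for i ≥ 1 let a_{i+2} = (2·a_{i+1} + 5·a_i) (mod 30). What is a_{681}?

18

a_1 = 8, a_2 = 16, a_3 = 12, a_4 = 14, a_5 = 28, a_6 = 6, a_7 = 2, a_8 = 4, a_9 = 18, a_{10} = 26, a_{11} = 22, a_{12} = 24, a_{13} = 8, a_{14} = 16.
Since (a_{13}, a_{14}) = (a_1, a_2) = (8, 16) (two consecutive terms determine the rest), the sequence is periodic with period 12.
So a_{681} = a_{1 + ((681-1) mod 12)} = a_9 = 18.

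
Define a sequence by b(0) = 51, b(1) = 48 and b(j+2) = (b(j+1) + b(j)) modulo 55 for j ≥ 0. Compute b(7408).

Computing terms: b(0) = 51, b(1) = 48, b(2) = 44, b(3) = 37, b(4) = 26, b(5) = 8, b(6) = 34, b(7) = 42, b(8) = 21, b(9) = 8, b(10) = 29, b(11) = 37, b(12) = 11, b(13) = 48, b(14) = 4, b(15) = 52, b(16) = 1, b(17) = 53, b(18) = 54, b(19) = 52, b(20) = 51, b(21) = 48.
The sequence repeats with period 20.
So b(7408) = b(0 + ((7408-0) mod 20)) = b(8) = 21.

21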